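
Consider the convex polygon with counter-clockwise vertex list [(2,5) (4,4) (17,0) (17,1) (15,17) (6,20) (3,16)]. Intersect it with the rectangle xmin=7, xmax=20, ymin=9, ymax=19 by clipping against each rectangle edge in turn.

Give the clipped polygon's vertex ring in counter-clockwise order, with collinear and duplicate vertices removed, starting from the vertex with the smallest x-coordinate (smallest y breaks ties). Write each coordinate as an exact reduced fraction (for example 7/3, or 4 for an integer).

1. After x ≥ 7: [(7,40/13) (17,0) (17,1) (15,17) (7,59/3)]
2. After x ≤ 20: [(7,40/13) (17,0) (17,1) (15,17) (7,59/3)]
3. After y ≥ 9: [(7,9) (16,9) (15,17) (7,59/3)]
4. After y ≤ 19: [(7,19) (7,9) (16,9) (15,17) (9,19)]
5. Canonical ring: [(7,9) (16,9) (15,17) (9,19) (7,19)]

Clipped polygon: [(7,9) (16,9) (15,17) (9,19) (7,19)]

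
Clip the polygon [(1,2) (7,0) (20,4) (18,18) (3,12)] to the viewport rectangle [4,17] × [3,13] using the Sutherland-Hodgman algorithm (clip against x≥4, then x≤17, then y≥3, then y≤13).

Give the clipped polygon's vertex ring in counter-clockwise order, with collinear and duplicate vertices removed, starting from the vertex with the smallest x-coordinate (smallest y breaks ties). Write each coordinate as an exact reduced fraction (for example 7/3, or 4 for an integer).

1. After x ≥ 4: [(4,1) (7,0) (20,4) (18,18) (4,62/5)]
2. After x ≤ 17: [(4,1) (7,0) (17,40/13) (17,88/5) (4,62/5)]
3. After y ≥ 3: [(4,3) (67/4,3) (17,40/13) (17,88/5) (4,62/5)]
4. After y ≤ 13: [(4,3) (67/4,3) (17,40/13) (17,13) (11/2,13) (4,62/5)]
5. Canonical ring: [(4,3) (67/4,3) (17,40/13) (17,13) (11/2,13) (4,62/5)]

Clipped polygon: [(4,3) (67/4,3) (17,40/13) (17,13) (11/2,13) (4,62/5)]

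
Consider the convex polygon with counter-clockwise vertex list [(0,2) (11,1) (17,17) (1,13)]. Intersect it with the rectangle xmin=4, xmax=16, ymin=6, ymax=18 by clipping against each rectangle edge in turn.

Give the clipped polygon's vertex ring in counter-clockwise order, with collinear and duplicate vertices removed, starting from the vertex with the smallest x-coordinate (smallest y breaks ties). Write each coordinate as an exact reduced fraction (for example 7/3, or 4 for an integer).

Clipped polygon: [(4,6) (103/8,6) (16,43/3) (16,67/4) (4,55/4)]

1. After x ≥ 4: [(4,18/11) (11,1) (17,17) (4,55/4)]
2. After x ≤ 16: [(4,18/11) (11,1) (16,43/3) (16,67/4) (4,55/4)]
3. After y ≥ 6: [(4,6) (103/8,6) (16,43/3) (16,67/4) (4,55/4)]
4. After y ≤ 18: [(4,6) (103/8,6) (16,43/3) (16,67/4) (4,55/4)]
5. Canonical ring: [(4,6) (103/8,6) (16,43/3) (16,67/4) (4,55/4)]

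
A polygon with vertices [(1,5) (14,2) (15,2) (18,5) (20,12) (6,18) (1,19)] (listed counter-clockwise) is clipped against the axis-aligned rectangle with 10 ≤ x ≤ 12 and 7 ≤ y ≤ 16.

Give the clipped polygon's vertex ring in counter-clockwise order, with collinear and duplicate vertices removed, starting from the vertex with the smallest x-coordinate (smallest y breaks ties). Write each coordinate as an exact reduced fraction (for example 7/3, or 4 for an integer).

1. After x ≥ 10: [(10,38/13) (14,2) (15,2) (18,5) (20,12) (10,114/7)]
2. After x ≤ 12: [(10,38/13) (12,32/13) (12,108/7) (10,114/7)]
3. After y ≥ 7: [(10,7) (12,7) (12,108/7) (10,114/7)]
4. After y ≤ 16: [(10,16) (10,7) (12,7) (12,108/7) (32/3,16)]
5. Canonical ring: [(10,7) (12,7) (12,108/7) (32/3,16) (10,16)]

Clipped polygon: [(10,7) (12,7) (12,108/7) (32/3,16) (10,16)]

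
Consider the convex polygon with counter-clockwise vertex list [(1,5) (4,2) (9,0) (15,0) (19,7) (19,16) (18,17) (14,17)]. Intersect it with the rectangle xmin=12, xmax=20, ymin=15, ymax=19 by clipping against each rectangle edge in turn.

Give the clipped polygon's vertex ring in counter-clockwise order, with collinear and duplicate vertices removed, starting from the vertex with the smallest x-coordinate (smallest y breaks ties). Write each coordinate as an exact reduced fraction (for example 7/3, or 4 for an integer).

Clipped polygon: [(12,15) (19,15) (19,16) (18,17) (14,17) (12,197/13)]

1. After x ≥ 12: [(12,197/13) (12,0) (15,0) (19,7) (19,16) (18,17) (14,17)]
2. After x ≤ 20: [(12,197/13) (12,0) (15,0) (19,7) (19,16) (18,17) (14,17)]
3. After y ≥ 15: [(12,197/13) (12,15) (19,15) (19,16) (18,17) (14,17)]
4. After y ≤ 19: [(12,197/13) (12,15) (19,15) (19,16) (18,17) (14,17)]
5. Canonical ring: [(12,15) (19,15) (19,16) (18,17) (14,17) (12,197/13)]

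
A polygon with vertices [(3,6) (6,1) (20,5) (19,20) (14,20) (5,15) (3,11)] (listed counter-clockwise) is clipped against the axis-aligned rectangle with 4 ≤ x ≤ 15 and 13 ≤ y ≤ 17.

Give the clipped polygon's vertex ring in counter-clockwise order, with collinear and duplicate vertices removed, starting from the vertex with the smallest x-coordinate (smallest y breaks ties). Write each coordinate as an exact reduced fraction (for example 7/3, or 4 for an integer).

1. After x ≥ 4: [(4,13/3) (6,1) (20,5) (19,20) (14,20) (5,15) (4,13)]
2. After x ≤ 15: [(4,13/3) (6,1) (15,25/7) (15,20) (14,20) (5,15) (4,13)]
3. After y ≥ 13: [(4,13) (15,13) (15,20) (14,20) (5,15) (4,13)]
4. After y ≤ 17: [(4,13) (15,13) (15,17) (43/5,17) (5,15) (4,13)]
5. Canonical ring: [(4,13) (15,13) (15,17) (43/5,17) (5,15)]

Clipped polygon: [(4,13) (15,13) (15,17) (43/5,17) (5,15)]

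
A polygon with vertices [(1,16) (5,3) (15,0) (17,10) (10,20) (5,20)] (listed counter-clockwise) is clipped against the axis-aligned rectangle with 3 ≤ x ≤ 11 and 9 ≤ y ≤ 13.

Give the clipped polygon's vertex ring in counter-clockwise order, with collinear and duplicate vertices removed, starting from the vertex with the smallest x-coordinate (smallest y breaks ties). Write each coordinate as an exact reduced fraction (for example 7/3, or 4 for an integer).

1. After x ≥ 3: [(3,18) (3,19/2) (5,3) (15,0) (17,10) (10,20) (5,20)]
2. After x ≤ 11: [(3,18) (3,19/2) (5,3) (11,6/5) (11,130/7) (10,20) (5,20)]
3. After y ≥ 9: [(3,18) (3,19/2) (41/13,9) (11,9) (11,130/7) (10,20) (5,20)]
4. After y ≤ 13: [(3,13) (3,19/2) (41/13,9) (11,9) (11,13)]
5. Canonical ring: [(3,19/2) (41/13,9) (11,9) (11,13) (3,13)]

Clipped polygon: [(3,19/2) (41/13,9) (11,9) (11,13) (3,13)]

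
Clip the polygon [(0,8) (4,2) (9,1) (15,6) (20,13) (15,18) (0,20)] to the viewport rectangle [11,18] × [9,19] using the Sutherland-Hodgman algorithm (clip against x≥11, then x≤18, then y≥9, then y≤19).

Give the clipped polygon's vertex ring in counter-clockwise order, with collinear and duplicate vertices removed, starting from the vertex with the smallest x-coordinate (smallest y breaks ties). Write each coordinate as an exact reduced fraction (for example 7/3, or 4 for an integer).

1. After x ≥ 11: [(11,8/3) (15,6) (20,13) (15,18) (11,278/15)]
2. After x ≤ 18: [(11,8/3) (15,6) (18,51/5) (18,15) (15,18) (11,278/15)]
3. After y ≥ 9: [(11,9) (120/7,9) (18,51/5) (18,15) (15,18) (11,278/15)]
4. After y ≤ 19: [(11,9) (120/7,9) (18,51/5) (18,15) (15,18) (11,278/15)]
5. Canonical ring: [(11,9) (120/7,9) (18,51/5) (18,15) (15,18) (11,278/15)]

Clipped polygon: [(11,9) (120/7,9) (18,51/5) (18,15) (15,18) (11,278/15)]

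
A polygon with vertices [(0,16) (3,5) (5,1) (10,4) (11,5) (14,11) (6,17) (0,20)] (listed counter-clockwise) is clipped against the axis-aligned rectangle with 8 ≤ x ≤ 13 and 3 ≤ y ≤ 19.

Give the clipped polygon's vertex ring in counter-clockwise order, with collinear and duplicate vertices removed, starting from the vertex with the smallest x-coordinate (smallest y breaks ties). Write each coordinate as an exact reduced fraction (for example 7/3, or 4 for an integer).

Clipped polygon: [(8,3) (25/3,3) (10,4) (11,5) (13,9) (13,47/4) (8,31/2)]

1. After x ≥ 8: [(8,14/5) (10,4) (11,5) (14,11) (8,31/2)]
2. After x ≤ 13: [(8,14/5) (10,4) (11,5) (13,9) (13,47/4) (8,31/2)]
3. After y ≥ 3: [(8,3) (25/3,3) (10,4) (11,5) (13,9) (13,47/4) (8,31/2)]
4. After y ≤ 19: [(8,3) (25/3,3) (10,4) (11,5) (13,9) (13,47/4) (8,31/2)]
5. Canonical ring: [(8,3) (25/3,3) (10,4) (11,5) (13,9) (13,47/4) (8,31/2)]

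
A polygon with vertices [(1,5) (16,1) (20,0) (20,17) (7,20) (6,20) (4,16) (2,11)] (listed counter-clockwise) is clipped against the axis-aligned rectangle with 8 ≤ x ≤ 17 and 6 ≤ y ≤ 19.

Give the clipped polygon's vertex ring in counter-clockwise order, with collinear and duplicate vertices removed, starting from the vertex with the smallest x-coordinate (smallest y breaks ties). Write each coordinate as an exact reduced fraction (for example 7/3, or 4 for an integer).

Clipped polygon: [(8,6) (17,6) (17,230/13) (34/3,19) (8,19)]

1. After x ≥ 8: [(8,47/15) (16,1) (20,0) (20,17) (8,257/13)]
2. After x ≤ 17: [(8,47/15) (16,1) (17,3/4) (17,230/13) (8,257/13)]
3. After y ≥ 6: [(8,6) (17,6) (17,230/13) (8,257/13)]
4. After y ≤ 19: [(8,19) (8,6) (17,6) (17,230/13) (34/3,19)]
5. Canonical ring: [(8,6) (17,6) (17,230/13) (34/3,19) (8,19)]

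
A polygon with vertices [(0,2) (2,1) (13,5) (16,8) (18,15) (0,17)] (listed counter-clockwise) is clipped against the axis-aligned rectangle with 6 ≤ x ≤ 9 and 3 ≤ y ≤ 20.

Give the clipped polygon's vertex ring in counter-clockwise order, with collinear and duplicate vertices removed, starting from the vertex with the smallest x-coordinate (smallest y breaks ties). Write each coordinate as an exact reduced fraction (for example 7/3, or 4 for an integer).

1. After x ≥ 6: [(6,27/11) (13,5) (16,8) (18,15) (6,49/3)]
2. After x ≤ 9: [(6,27/11) (9,39/11) (9,16) (6,49/3)]
3. After y ≥ 3: [(6,3) (15/2,3) (9,39/11) (9,16) (6,49/3)]
4. After y ≤ 20: [(6,3) (15/2,3) (9,39/11) (9,16) (6,49/3)]
5. Canonical ring: [(6,3) (15/2,3) (9,39/11) (9,16) (6,49/3)]

Clipped polygon: [(6,3) (15/2,3) (9,39/11) (9,16) (6,49/3)]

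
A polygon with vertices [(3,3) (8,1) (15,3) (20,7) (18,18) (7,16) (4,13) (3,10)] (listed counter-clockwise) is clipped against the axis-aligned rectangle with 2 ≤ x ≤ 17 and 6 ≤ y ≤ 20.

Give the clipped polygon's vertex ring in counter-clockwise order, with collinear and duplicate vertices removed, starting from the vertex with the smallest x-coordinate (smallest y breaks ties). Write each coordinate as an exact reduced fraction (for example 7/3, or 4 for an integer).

Clipped polygon: [(3,6) (17,6) (17,196/11) (7,16) (4,13) (3,10)]

1. After x ≥ 2: [(3,3) (8,1) (15,3) (20,7) (18,18) (7,16) (4,13) (3,10)]
2. After x ≤ 17: [(3,3) (8,1) (15,3) (17,23/5) (17,196/11) (7,16) (4,13) (3,10)]
3. After y ≥ 6: [(3,6) (17,6) (17,196/11) (7,16) (4,13) (3,10)]
4. After y ≤ 20: [(3,6) (17,6) (17,196/11) (7,16) (4,13) (3,10)]
5. Canonical ring: [(3,6) (17,6) (17,196/11) (7,16) (4,13) (3,10)]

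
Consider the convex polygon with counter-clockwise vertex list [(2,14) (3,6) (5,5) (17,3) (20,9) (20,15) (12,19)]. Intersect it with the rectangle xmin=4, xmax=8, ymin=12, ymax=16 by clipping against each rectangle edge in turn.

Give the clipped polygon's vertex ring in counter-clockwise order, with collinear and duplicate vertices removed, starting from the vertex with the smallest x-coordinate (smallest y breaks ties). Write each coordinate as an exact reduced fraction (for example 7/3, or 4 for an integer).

Clipped polygon: [(4,12) (8,12) (8,16) (6,16) (4,15)]

1. After x ≥ 4: [(4,15) (4,11/2) (5,5) (17,3) (20,9) (20,15) (12,19)]
2. After x ≤ 8: [(8,17) (4,15) (4,11/2) (5,5) (8,9/2)]
3. After y ≥ 12: [(8,12) (8,17) (4,15) (4,12)]
4. After y ≤ 16: [(8,12) (8,16) (6,16) (4,15) (4,12)]
5. Canonical ring: [(4,12) (8,12) (8,16) (6,16) (4,15)]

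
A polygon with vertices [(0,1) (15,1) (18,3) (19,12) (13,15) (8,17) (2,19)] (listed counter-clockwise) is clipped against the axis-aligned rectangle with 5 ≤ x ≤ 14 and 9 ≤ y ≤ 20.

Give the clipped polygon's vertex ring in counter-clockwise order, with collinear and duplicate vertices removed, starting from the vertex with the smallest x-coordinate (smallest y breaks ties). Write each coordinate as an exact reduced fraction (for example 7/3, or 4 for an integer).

Clipped polygon: [(5,9) (14,9) (14,29/2) (13,15) (8,17) (5,18)]

1. After x ≥ 5: [(5,1) (15,1) (18,3) (19,12) (13,15) (8,17) (5,18)]
2. After x ≤ 14: [(5,1) (14,1) (14,29/2) (13,15) (8,17) (5,18)]
3. After y ≥ 9: [(5,9) (14,9) (14,29/2) (13,15) (8,17) (5,18)]
4. After y ≤ 20: [(5,9) (14,9) (14,29/2) (13,15) (8,17) (5,18)]
5. Canonical ring: [(5,9) (14,9) (14,29/2) (13,15) (8,17) (5,18)]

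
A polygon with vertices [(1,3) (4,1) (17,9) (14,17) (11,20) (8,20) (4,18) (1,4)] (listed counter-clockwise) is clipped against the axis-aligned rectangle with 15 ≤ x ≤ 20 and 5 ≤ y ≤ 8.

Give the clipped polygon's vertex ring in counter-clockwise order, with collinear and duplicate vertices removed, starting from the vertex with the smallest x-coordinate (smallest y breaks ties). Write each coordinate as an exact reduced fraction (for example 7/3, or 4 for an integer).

Clipped polygon: [(15,101/13) (123/8,8) (15,8)]

1. After x ≥ 15: [(15,101/13) (17,9) (15,43/3)]
2. After x ≤ 20: [(15,101/13) (17,9) (15,43/3)]
3. After y ≥ 5: [(15,101/13) (17,9) (15,43/3)]
4. After y ≤ 8: [(15,8) (15,101/13) (123/8,8)]
5. Canonical ring: [(15,101/13) (123/8,8) (15,8)]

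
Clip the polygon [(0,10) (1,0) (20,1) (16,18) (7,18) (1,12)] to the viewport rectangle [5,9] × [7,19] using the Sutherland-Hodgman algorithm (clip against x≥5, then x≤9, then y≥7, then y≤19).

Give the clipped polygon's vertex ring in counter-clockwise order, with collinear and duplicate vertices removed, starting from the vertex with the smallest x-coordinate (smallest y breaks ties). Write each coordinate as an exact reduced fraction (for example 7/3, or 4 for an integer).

Clipped polygon: [(5,7) (9,7) (9,18) (7,18) (5,16)]

1. After x ≥ 5: [(5,4/19) (20,1) (16,18) (7,18) (5,16)]
2. After x ≤ 9: [(5,4/19) (9,8/19) (9,18) (7,18) (5,16)]
3. After y ≥ 7: [(5,7) (9,7) (9,18) (7,18) (5,16)]
4. After y ≤ 19: [(5,7) (9,7) (9,18) (7,18) (5,16)]
5. Canonical ring: [(5,7) (9,7) (9,18) (7,18) (5,16)]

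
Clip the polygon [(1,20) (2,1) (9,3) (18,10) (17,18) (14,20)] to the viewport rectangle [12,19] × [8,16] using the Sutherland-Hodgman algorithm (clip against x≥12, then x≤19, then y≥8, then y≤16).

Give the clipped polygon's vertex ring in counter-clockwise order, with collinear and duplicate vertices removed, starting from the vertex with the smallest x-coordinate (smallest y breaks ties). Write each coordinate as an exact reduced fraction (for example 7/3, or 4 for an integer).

1. After x ≥ 12: [(12,20) (12,16/3) (18,10) (17,18) (14,20)]
2. After x ≤ 19: [(12,20) (12,16/3) (18,10) (17,18) (14,20)]
3. After y ≥ 8: [(12,20) (12,8) (108/7,8) (18,10) (17,18) (14,20)]
4. After y ≤ 16: [(12,16) (12,8) (108/7,8) (18,10) (69/4,16)]
5. Canonical ring: [(12,8) (108/7,8) (18,10) (69/4,16) (12,16)]

Clipped polygon: [(12,8) (108/7,8) (18,10) (69/4,16) (12,16)]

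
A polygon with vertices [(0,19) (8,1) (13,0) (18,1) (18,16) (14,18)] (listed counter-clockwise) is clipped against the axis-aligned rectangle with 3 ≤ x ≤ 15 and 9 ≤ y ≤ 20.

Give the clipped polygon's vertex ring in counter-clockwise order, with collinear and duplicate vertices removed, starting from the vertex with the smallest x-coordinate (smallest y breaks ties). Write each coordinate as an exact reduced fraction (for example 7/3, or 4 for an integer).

Clipped polygon: [(3,49/4) (40/9,9) (15,9) (15,35/2) (14,18) (3,263/14)]

1. After x ≥ 3: [(3,263/14) (3,49/4) (8,1) (13,0) (18,1) (18,16) (14,18)]
2. After x ≤ 15: [(3,263/14) (3,49/4) (8,1) (13,0) (15,2/5) (15,35/2) (14,18)]
3. After y ≥ 9: [(3,263/14) (3,49/4) (40/9,9) (15,9) (15,35/2) (14,18)]
4. After y ≤ 20: [(3,263/14) (3,49/4) (40/9,9) (15,9) (15,35/2) (14,18)]
5. Canonical ring: [(3,49/4) (40/9,9) (15,9) (15,35/2) (14,18) (3,263/14)]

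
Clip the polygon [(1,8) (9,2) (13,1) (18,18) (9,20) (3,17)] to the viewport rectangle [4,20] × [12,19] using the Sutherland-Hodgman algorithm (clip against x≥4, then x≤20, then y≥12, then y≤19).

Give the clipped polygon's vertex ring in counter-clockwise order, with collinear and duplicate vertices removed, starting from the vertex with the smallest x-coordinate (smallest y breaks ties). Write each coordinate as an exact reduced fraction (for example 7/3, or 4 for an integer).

Clipped polygon: [(4,12) (276/17,12) (18,18) (27/2,19) (7,19) (4,35/2)]

1. After x ≥ 4: [(4,23/4) (9,2) (13,1) (18,18) (9,20) (4,35/2)]
2. After x ≤ 20: [(4,23/4) (9,2) (13,1) (18,18) (9,20) (4,35/2)]
3. After y ≥ 12: [(4,12) (276/17,12) (18,18) (9,20) (4,35/2)]
4. After y ≤ 19: [(4,12) (276/17,12) (18,18) (27/2,19) (7,19) (4,35/2)]
5. Canonical ring: [(4,12) (276/17,12) (18,18) (27/2,19) (7,19) (4,35/2)]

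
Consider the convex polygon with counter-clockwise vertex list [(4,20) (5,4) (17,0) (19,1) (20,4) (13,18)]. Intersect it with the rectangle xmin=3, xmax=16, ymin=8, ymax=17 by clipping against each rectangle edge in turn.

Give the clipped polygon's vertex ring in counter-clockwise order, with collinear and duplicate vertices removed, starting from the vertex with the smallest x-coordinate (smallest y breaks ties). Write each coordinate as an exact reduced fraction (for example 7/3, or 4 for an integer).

1. After x ≥ 3: [(4,20) (5,4) (17,0) (19,1) (20,4) (13,18)]
2. After x ≤ 16: [(4,20) (5,4) (16,1/3) (16,12) (13,18)]
3. After y ≥ 8: [(4,20) (19/4,8) (16,8) (16,12) (13,18)]
4. After y ≤ 17: [(67/16,17) (19/4,8) (16,8) (16,12) (27/2,17)]
5. Canonical ring: [(67/16,17) (19/4,8) (16,8) (16,12) (27/2,17)]

Clipped polygon: [(67/16,17) (19/4,8) (16,8) (16,12) (27/2,17)]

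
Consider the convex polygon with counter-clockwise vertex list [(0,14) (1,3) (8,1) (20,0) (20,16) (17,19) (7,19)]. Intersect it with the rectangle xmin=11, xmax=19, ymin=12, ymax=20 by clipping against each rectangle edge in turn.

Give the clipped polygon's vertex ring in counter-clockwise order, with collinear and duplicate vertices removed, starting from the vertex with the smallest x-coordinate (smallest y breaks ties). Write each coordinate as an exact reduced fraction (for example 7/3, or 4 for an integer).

Clipped polygon: [(11,12) (19,12) (19,17) (17,19) (11,19)]

1. After x ≥ 11: [(11,3/4) (20,0) (20,16) (17,19) (11,19)]
2. After x ≤ 19: [(11,3/4) (19,1/12) (19,17) (17,19) (11,19)]
3. After y ≥ 12: [(11,12) (19,12) (19,17) (17,19) (11,19)]
4. After y ≤ 20: [(11,12) (19,12) (19,17) (17,19) (11,19)]
5. Canonical ring: [(11,12) (19,12) (19,17) (17,19) (11,19)]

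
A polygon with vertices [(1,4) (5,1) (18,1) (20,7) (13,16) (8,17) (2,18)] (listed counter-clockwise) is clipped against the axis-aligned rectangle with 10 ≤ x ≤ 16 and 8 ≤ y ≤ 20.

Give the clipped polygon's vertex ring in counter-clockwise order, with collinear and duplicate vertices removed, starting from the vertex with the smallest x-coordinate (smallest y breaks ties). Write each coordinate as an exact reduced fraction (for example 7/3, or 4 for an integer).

Clipped polygon: [(10,8) (16,8) (16,85/7) (13,16) (10,83/5)]

1. After x ≥ 10: [(10,1) (18,1) (20,7) (13,16) (10,83/5)]
2. After x ≤ 16: [(10,1) (16,1) (16,85/7) (13,16) (10,83/5)]
3. After y ≥ 8: [(10,8) (16,8) (16,85/7) (13,16) (10,83/5)]
4. After y ≤ 20: [(10,8) (16,8) (16,85/7) (13,16) (10,83/5)]
5. Canonical ring: [(10,8) (16,8) (16,85/7) (13,16) (10,83/5)]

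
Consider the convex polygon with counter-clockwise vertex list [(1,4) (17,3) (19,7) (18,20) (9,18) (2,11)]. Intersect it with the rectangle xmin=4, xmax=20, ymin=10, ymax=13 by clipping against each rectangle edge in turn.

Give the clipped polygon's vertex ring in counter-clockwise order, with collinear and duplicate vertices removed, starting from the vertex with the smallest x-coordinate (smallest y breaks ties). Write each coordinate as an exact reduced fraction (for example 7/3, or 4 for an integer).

1. After x ≥ 4: [(4,61/16) (17,3) (19,7) (18,20) (9,18) (4,13)]
2. After x ≤ 20: [(4,61/16) (17,3) (19,7) (18,20) (9,18) (4,13)]
3. After y ≥ 10: [(4,10) (244/13,10) (18,20) (9,18) (4,13)]
4. After y ≤ 13: [(4,10) (244/13,10) (241/13,13) (4,13) (4,13)]
5. Canonical ring: [(4,10) (244/13,10) (241/13,13) (4,13)]

Clipped polygon: [(4,10) (244/13,10) (241/13,13) (4,13)]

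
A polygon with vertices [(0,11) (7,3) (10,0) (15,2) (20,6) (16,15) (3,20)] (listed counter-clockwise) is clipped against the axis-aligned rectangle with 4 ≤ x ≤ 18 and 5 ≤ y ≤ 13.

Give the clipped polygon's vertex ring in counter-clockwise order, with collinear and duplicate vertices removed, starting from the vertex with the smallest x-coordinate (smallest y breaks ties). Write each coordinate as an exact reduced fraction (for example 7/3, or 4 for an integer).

1. After x ≥ 4: [(4,45/7) (7,3) (10,0) (15,2) (20,6) (16,15) (4,255/13)]
2. After x ≤ 18: [(4,45/7) (7,3) (10,0) (15,2) (18,22/5) (18,21/2) (16,15) (4,255/13)]
3. After y ≥ 5: [(4,45/7) (21/4,5) (18,5) (18,21/2) (16,15) (4,255/13)]
4. After y ≤ 13: [(4,13) (4,45/7) (21/4,5) (18,5) (18,21/2) (152/9,13)]
5. Canonical ring: [(4,45/7) (21/4,5) (18,5) (18,21/2) (152/9,13) (4,13)]

Clipped polygon: [(4,45/7) (21/4,5) (18,5) (18,21/2) (152/9,13) (4,13)]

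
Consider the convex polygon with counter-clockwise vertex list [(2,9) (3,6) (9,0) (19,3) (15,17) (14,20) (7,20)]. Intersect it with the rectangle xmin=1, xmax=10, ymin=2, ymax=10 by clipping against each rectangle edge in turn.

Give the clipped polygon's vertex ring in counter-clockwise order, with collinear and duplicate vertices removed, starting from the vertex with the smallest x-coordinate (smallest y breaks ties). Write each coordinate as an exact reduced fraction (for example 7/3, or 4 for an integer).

Clipped polygon: [(2,9) (3,6) (7,2) (10,2) (10,10) (27/11,10)]

1. After x ≥ 1: [(2,9) (3,6) (9,0) (19,3) (15,17) (14,20) (7,20)]
2. After x ≤ 10: [(2,9) (3,6) (9,0) (10,3/10) (10,20) (7,20)]
3. After y ≥ 2: [(2,9) (3,6) (7,2) (10,2) (10,20) (7,20)]
4. After y ≤ 10: [(27/11,10) (2,9) (3,6) (7,2) (10,2) (10,10)]
5. Canonical ring: [(2,9) (3,6) (7,2) (10,2) (10,10) (27/11,10)]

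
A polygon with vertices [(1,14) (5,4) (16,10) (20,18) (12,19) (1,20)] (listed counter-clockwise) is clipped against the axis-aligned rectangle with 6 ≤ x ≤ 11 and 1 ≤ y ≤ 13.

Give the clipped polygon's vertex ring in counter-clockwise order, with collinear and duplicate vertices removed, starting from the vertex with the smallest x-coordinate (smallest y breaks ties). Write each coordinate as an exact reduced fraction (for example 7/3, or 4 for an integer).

Clipped polygon: [(6,50/11) (11,80/11) (11,13) (6,13)]

1. After x ≥ 6: [(6,50/11) (16,10) (20,18) (12,19) (6,215/11)]
2. After x ≤ 11: [(6,50/11) (11,80/11) (11,210/11) (6,215/11)]
3. After y ≥ 1: [(6,50/11) (11,80/11) (11,210/11) (6,215/11)]
4. After y ≤ 13: [(6,13) (6,50/11) (11,80/11) (11,13)]
5. Canonical ring: [(6,50/11) (11,80/11) (11,13) (6,13)]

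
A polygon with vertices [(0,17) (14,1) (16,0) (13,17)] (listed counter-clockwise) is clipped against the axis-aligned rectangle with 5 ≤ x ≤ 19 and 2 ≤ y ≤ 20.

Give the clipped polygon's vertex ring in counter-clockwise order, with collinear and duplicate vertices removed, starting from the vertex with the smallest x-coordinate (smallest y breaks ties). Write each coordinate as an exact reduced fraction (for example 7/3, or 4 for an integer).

Clipped polygon: [(5,79/7) (105/8,2) (266/17,2) (13,17) (5,17)]

1. After x ≥ 5: [(5,17) (5,79/7) (14,1) (16,0) (13,17)]
2. After x ≤ 19: [(5,17) (5,79/7) (14,1) (16,0) (13,17)]
3. After y ≥ 2: [(5,17) (5,79/7) (105/8,2) (266/17,2) (13,17)]
4. After y ≤ 20: [(5,17) (5,79/7) (105/8,2) (266/17,2) (13,17)]
5. Canonical ring: [(5,79/7) (105/8,2) (266/17,2) (13,17) (5,17)]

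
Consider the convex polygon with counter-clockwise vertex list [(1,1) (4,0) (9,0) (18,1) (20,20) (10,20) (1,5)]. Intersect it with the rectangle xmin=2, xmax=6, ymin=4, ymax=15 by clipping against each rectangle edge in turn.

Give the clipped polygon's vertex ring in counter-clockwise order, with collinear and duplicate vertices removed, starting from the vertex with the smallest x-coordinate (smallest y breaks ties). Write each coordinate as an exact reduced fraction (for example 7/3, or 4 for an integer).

Clipped polygon: [(2,4) (6,4) (6,40/3) (2,20/3)]

1. After x ≥ 2: [(2,2/3) (4,0) (9,0) (18,1) (20,20) (10,20) (2,20/3)]
2. After x ≤ 6: [(2,2/3) (4,0) (6,0) (6,40/3) (2,20/3)]
3. After y ≥ 4: [(2,4) (6,4) (6,40/3) (2,20/3)]
4. After y ≤ 15: [(2,4) (6,4) (6,40/3) (2,20/3)]
5. Canonical ring: [(2,4) (6,4) (6,40/3) (2,20/3)]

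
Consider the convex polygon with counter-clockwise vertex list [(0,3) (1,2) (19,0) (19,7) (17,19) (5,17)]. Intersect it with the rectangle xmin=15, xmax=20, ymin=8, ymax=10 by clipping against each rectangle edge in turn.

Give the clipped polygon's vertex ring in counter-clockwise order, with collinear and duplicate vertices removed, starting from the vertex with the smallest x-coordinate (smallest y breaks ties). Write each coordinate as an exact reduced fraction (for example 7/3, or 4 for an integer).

Clipped polygon: [(15,8) (113/6,8) (37/2,10) (15,10)]

1. After x ≥ 15: [(15,4/9) (19,0) (19,7) (17,19) (15,56/3)]
2. After x ≤ 20: [(15,4/9) (19,0) (19,7) (17,19) (15,56/3)]
3. After y ≥ 8: [(15,8) (113/6,8) (17,19) (15,56/3)]
4. After y ≤ 10: [(15,10) (15,8) (113/6,8) (37/2,10)]
5. Canonical ring: [(15,8) (113/6,8) (37/2,10) (15,10)]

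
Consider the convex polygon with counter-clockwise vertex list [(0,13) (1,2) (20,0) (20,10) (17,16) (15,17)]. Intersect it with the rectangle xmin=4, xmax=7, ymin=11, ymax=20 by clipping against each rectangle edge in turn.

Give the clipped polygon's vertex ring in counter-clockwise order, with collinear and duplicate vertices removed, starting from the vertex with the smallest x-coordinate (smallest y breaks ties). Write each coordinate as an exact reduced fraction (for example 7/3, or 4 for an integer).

Clipped polygon: [(4,11) (7,11) (7,223/15) (4,211/15)]

1. After x ≥ 4: [(4,211/15) (4,32/19) (20,0) (20,10) (17,16) (15,17)]
2. After x ≤ 7: [(7,223/15) (4,211/15) (4,32/19) (7,26/19)]
3. After y ≥ 11: [(7,11) (7,223/15) (4,211/15) (4,11)]
4. After y ≤ 20: [(7,11) (7,223/15) (4,211/15) (4,11)]
5. Canonical ring: [(4,11) (7,11) (7,223/15) (4,211/15)]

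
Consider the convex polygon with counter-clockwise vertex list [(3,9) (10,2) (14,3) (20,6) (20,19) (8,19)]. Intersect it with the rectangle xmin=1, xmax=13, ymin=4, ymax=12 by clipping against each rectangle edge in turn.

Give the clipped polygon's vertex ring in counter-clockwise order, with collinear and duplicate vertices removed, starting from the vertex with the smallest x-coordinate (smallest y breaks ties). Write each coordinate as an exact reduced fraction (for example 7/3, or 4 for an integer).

Clipped polygon: [(3,9) (8,4) (13,4) (13,12) (9/2,12)]

1. After x ≥ 1: [(3,9) (10,2) (14,3) (20,6) (20,19) (8,19)]
2. After x ≤ 13: [(3,9) (10,2) (13,11/4) (13,19) (8,19)]
3. After y ≥ 4: [(3,9) (8,4) (13,4) (13,19) (8,19)]
4. After y ≤ 12: [(9/2,12) (3,9) (8,4) (13,4) (13,12)]
5. Canonical ring: [(3,9) (8,4) (13,4) (13,12) (9/2,12)]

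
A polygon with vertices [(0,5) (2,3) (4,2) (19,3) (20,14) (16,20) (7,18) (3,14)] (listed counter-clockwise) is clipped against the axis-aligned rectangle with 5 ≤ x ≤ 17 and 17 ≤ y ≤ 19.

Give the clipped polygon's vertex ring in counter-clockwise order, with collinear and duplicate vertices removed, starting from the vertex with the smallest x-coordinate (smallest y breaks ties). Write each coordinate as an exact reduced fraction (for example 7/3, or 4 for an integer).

1. After x ≥ 5: [(5,31/15) (19,3) (20,14) (16,20) (7,18) (5,16)]
2. After x ≤ 17: [(5,31/15) (17,43/15) (17,37/2) (16,20) (7,18) (5,16)]
3. After y ≥ 17: [(17,17) (17,37/2) (16,20) (7,18) (6,17)]
4. After y ≤ 19: [(17,17) (17,37/2) (50/3,19) (23/2,19) (7,18) (6,17)]
5. Canonical ring: [(6,17) (17,17) (17,37/2) (50/3,19) (23/2,19) (7,18)]

Clipped polygon: [(6,17) (17,17) (17,37/2) (50/3,19) (23/2,19) (7,18)]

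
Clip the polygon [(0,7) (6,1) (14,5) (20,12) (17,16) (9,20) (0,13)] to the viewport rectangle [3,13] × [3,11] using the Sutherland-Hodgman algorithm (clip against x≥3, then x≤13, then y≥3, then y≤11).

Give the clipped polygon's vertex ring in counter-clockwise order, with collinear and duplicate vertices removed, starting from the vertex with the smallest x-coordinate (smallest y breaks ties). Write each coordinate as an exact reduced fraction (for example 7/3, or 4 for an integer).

Clipped polygon: [(3,4) (4,3) (10,3) (13,9/2) (13,11) (3,11)]

1. After x ≥ 3: [(3,4) (6,1) (14,5) (20,12) (17,16) (9,20) (3,46/3)]
2. After x ≤ 13: [(3,4) (6,1) (13,9/2) (13,18) (9,20) (3,46/3)]
3. After y ≥ 3: [(3,4) (4,3) (10,3) (13,9/2) (13,18) (9,20) (3,46/3)]
4. After y ≤ 11: [(3,11) (3,4) (4,3) (10,3) (13,9/2) (13,11)]
5. Canonical ring: [(3,4) (4,3) (10,3) (13,9/2) (13,11) (3,11)]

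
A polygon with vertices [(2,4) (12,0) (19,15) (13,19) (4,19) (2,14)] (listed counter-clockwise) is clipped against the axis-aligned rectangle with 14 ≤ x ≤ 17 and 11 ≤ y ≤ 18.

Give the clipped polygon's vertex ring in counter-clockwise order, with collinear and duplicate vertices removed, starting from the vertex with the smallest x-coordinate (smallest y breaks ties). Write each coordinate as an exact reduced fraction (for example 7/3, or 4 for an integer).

1. After x ≥ 14: [(14,30/7) (19,15) (14,55/3)]
2. After x ≤ 17: [(14,30/7) (17,75/7) (17,49/3) (14,55/3)]
3. After y ≥ 11: [(14,11) (17,11) (17,49/3) (14,55/3)]
4. After y ≤ 18: [(14,18) (14,11) (17,11) (17,49/3) (29/2,18)]
5. Canonical ring: [(14,11) (17,11) (17,49/3) (29/2,18) (14,18)]

Clipped polygon: [(14,11) (17,11) (17,49/3) (29/2,18) (14,18)]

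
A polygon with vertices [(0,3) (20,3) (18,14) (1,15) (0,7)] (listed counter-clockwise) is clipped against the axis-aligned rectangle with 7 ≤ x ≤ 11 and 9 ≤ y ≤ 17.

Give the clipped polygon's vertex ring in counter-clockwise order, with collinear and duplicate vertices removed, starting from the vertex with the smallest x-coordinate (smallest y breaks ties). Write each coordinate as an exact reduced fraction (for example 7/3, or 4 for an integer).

Clipped polygon: [(7,9) (11,9) (11,245/17) (7,249/17)]

1. After x ≥ 7: [(7,3) (20,3) (18,14) (7,249/17)]
2. After x ≤ 11: [(7,3) (11,3) (11,245/17) (7,249/17)]
3. After y ≥ 9: [(7,9) (11,9) (11,245/17) (7,249/17)]
4. After y ≤ 17: [(7,9) (11,9) (11,245/17) (7,249/17)]
5. Canonical ring: [(7,9) (11,9) (11,245/17) (7,249/17)]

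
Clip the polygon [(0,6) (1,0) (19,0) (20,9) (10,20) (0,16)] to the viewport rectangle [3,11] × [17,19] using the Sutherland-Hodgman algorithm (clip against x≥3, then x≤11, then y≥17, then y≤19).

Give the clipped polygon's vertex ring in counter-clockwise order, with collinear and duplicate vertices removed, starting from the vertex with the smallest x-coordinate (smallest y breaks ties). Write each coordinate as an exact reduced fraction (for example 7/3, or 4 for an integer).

1. After x ≥ 3: [(3,0) (19,0) (20,9) (10,20) (3,86/5)]
2. After x ≤ 11: [(3,0) (11,0) (11,189/10) (10,20) (3,86/5)]
3. After y ≥ 17: [(3,17) (11,17) (11,189/10) (10,20) (3,86/5)]
4. After y ≤ 19: [(3,17) (11,17) (11,189/10) (120/11,19) (15/2,19) (3,86/5)]
5. Canonical ring: [(3,17) (11,17) (11,189/10) (120/11,19) (15/2,19) (3,86/5)]

Clipped polygon: [(3,17) (11,17) (11,189/10) (120/11,19) (15/2,19) (3,86/5)]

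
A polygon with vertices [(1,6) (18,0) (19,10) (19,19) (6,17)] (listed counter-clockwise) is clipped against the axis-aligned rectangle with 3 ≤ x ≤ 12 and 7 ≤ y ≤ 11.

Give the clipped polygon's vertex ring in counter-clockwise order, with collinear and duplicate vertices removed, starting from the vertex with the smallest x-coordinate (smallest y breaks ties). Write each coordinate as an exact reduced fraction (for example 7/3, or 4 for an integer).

1. After x ≥ 3: [(3,52/5) (3,90/17) (18,0) (19,10) (19,19) (6,17)]
2. After x ≤ 12: [(3,52/5) (3,90/17) (12,36/17) (12,233/13) (6,17)]
3. After y ≥ 7: [(3,52/5) (3,7) (12,7) (12,233/13) (6,17)]
4. After y ≤ 11: [(36/11,11) (3,52/5) (3,7) (12,7) (12,11)]
5. Canonical ring: [(3,7) (12,7) (12,11) (36/11,11) (3,52/5)]

Clipped polygon: [(3,7) (12,7) (12,11) (36/11,11) (3,52/5)]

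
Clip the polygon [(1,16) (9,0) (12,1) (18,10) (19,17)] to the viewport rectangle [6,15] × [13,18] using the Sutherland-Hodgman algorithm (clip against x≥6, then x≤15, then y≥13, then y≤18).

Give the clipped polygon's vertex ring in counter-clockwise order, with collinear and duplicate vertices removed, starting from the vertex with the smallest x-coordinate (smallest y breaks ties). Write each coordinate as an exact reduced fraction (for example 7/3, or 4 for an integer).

Clipped polygon: [(6,13) (15,13) (15,151/9) (6,293/18)]

1. After x ≥ 6: [(6,293/18) (6,6) (9,0) (12,1) (18,10) (19,17)]
2. After x ≤ 15: [(15,151/9) (6,293/18) (6,6) (9,0) (12,1) (15,11/2)]
3. After y ≥ 13: [(15,13) (15,151/9) (6,293/18) (6,13)]
4. After y ≤ 18: [(15,13) (15,151/9) (6,293/18) (6,13)]
5. Canonical ring: [(6,13) (15,13) (15,151/9) (6,293/18)]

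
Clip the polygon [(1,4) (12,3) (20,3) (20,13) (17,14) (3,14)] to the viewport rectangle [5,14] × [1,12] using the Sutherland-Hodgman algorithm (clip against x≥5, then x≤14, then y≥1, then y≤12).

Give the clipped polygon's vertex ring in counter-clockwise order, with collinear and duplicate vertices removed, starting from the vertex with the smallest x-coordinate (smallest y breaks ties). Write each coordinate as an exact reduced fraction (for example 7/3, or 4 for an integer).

Clipped polygon: [(5,40/11) (12,3) (14,3) (14,12) (5,12)]

1. After x ≥ 5: [(5,40/11) (12,3) (20,3) (20,13) (17,14) (5,14)]
2. After x ≤ 14: [(5,40/11) (12,3) (14,3) (14,14) (5,14)]
3. After y ≥ 1: [(5,40/11) (12,3) (14,3) (14,14) (5,14)]
4. After y ≤ 12: [(5,12) (5,40/11) (12,3) (14,3) (14,12)]
5. Canonical ring: [(5,40/11) (12,3) (14,3) (14,12) (5,12)]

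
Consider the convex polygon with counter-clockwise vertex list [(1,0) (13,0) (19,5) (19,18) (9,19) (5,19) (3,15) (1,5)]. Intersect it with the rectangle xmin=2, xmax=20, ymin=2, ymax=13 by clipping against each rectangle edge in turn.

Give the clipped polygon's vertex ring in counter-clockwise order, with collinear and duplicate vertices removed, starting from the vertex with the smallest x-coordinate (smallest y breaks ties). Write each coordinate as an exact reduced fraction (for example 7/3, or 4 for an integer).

Clipped polygon: [(2,2) (77/5,2) (19,5) (19,13) (13/5,13) (2,10)]

1. After x ≥ 2: [(2,0) (13,0) (19,5) (19,18) (9,19) (5,19) (3,15) (2,10)]
2. After x ≤ 20: [(2,0) (13,0) (19,5) (19,18) (9,19) (5,19) (3,15) (2,10)]
3. After y ≥ 2: [(2,2) (77/5,2) (19,5) (19,18) (9,19) (5,19) (3,15) (2,10)]
4. After y ≤ 13: [(2,2) (77/5,2) (19,5) (19,13) (13/5,13) (2,10)]
5. Canonical ring: [(2,2) (77/5,2) (19,5) (19,13) (13/5,13) (2,10)]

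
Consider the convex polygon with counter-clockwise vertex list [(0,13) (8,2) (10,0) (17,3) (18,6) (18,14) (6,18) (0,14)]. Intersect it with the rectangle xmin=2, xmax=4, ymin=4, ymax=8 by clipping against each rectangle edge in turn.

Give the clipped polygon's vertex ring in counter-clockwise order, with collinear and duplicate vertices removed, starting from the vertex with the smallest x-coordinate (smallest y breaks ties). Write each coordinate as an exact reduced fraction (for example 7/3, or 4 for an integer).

1. After x ≥ 2: [(2,41/4) (8,2) (10,0) (17,3) (18,6) (18,14) (6,18) (2,46/3)]
2. After x ≤ 4: [(2,41/4) (4,15/2) (4,50/3) (2,46/3)]
3. After y ≥ 4: [(2,41/4) (4,15/2) (4,50/3) (2,46/3)]
4. After y ≤ 8: [(40/11,8) (4,15/2) (4,8)]
5. Canonical ring: [(40/11,8) (4,15/2) (4,8)]

Clipped polygon: [(40/11,8) (4,15/2) (4,8)]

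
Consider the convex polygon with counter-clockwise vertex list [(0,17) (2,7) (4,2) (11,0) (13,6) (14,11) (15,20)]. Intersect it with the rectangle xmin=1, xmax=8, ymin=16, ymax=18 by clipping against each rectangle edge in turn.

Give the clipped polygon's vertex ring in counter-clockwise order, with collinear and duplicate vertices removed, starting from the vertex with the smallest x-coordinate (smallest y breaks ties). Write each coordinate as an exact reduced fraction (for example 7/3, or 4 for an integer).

1. After x ≥ 1: [(1,86/5) (1,12) (2,7) (4,2) (11,0) (13,6) (14,11) (15,20)]
2. After x ≤ 8: [(8,93/5) (1,86/5) (1,12) (2,7) (4,2) (8,6/7)]
3. After y ≥ 16: [(8,16) (8,93/5) (1,86/5) (1,16)]
4. After y ≤ 18: [(8,16) (8,18) (5,18) (1,86/5) (1,16)]
5. Canonical ring: [(1,16) (8,16) (8,18) (5,18) (1,86/5)]

Clipped polygon: [(1,16) (8,16) (8,18) (5,18) (1,86/5)]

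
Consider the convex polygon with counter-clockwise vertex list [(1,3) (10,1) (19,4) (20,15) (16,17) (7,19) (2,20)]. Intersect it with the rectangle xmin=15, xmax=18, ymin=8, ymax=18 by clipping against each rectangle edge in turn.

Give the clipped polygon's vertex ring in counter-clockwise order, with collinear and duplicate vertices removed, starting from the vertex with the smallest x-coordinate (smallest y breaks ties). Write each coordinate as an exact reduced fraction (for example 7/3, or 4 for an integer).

Clipped polygon: [(15,8) (18,8) (18,16) (16,17) (15,155/9)]

1. After x ≥ 15: [(15,8/3) (19,4) (20,15) (16,17) (15,155/9)]
2. After x ≤ 18: [(15,8/3) (18,11/3) (18,16) (16,17) (15,155/9)]
3. After y ≥ 8: [(15,8) (18,8) (18,16) (16,17) (15,155/9)]
4. After y ≤ 18: [(15,8) (18,8) (18,16) (16,17) (15,155/9)]
5. Canonical ring: [(15,8) (18,8) (18,16) (16,17) (15,155/9)]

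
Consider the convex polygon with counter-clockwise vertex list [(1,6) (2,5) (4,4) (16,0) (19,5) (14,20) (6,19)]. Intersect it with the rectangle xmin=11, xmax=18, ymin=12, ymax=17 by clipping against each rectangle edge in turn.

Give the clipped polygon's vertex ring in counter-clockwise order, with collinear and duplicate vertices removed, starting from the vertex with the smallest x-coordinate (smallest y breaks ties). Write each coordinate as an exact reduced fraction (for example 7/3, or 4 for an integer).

1. After x ≥ 11: [(11,5/3) (16,0) (19,5) (14,20) (11,157/8)]
2. After x ≤ 18: [(11,5/3) (16,0) (18,10/3) (18,8) (14,20) (11,157/8)]
3. After y ≥ 12: [(11,12) (50/3,12) (14,20) (11,157/8)]
4. After y ≤ 17: [(11,17) (11,12) (50/3,12) (15,17)]
5. Canonical ring: [(11,12) (50/3,12) (15,17) (11,17)]

Clipped polygon: [(11,12) (50/3,12) (15,17) (11,17)]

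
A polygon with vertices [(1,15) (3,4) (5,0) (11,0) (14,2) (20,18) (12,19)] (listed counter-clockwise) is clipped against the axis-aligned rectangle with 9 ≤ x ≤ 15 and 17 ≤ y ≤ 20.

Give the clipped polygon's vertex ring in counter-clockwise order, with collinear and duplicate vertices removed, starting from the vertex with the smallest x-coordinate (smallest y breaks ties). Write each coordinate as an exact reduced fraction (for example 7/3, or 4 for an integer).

1. After x ≥ 9: [(9,197/11) (9,0) (11,0) (14,2) (20,18) (12,19)]
2. After x ≤ 15: [(9,197/11) (9,0) (11,0) (14,2) (15,14/3) (15,149/8) (12,19)]
3. After y ≥ 17: [(9,197/11) (9,17) (15,17) (15,149/8) (12,19)]
4. After y ≤ 20: [(9,197/11) (9,17) (15,17) (15,149/8) (12,19)]
5. Canonical ring: [(9,17) (15,17) (15,149/8) (12,19) (9,197/11)]

Clipped polygon: [(9,17) (15,17) (15,149/8) (12,19) (9,197/11)]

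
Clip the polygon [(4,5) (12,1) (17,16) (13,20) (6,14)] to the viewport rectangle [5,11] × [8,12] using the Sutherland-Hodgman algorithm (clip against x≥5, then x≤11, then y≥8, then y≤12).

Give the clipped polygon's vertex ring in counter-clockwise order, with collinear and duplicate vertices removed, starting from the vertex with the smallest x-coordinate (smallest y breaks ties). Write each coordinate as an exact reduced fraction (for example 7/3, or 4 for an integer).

1. After x ≥ 5: [(5,19/2) (5,9/2) (12,1) (17,16) (13,20) (6,14)]
2. After x ≤ 11: [(5,19/2) (5,9/2) (11,3/2) (11,128/7) (6,14)]
3. After y ≥ 8: [(5,19/2) (5,8) (11,8) (11,128/7) (6,14)]
4. After y ≤ 12: [(50/9,12) (5,19/2) (5,8) (11,8) (11,12)]
5. Canonical ring: [(5,8) (11,8) (11,12) (50/9,12) (5,19/2)]

Clipped polygon: [(5,8) (11,8) (11,12) (50/9,12) (5,19/2)]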